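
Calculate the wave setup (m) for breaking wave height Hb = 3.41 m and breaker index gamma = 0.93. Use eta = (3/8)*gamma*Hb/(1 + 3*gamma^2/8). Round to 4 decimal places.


eta = (3/8) * gamma * Hb / (1 + 3*gamma^2/8)
Numerator = (3/8) * 0.93 * 3.41 = 1.189238
Denominator = 1 + 3*0.93^2/8 = 1 + 0.324338 = 1.324338
eta = 1.189238 / 1.324338
eta = 0.8980 m

0.8980


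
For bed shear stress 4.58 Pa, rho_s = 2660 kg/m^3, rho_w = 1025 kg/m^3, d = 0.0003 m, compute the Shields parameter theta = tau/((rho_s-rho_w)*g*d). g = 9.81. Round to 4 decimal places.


theta = tau / ((rho_s - rho_w) * g * d)
rho_s - rho_w = 2660 - 1025 = 1635
Denominator = 1635 * 9.81 * 0.0003 = 4.811805
theta = 4.58 / 4.811805
theta = 0.9518

0.9518


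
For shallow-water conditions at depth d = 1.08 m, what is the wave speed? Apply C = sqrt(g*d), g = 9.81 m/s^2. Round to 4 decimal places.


Using the shallow-water approximation:
C = sqrt(g * d) = sqrt(9.81 * 1.08)
C = sqrt(10.5948)
C = 3.2550 m/s

3.2550


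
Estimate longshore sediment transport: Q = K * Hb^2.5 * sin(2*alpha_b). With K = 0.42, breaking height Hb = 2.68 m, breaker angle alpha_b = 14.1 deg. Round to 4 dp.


Q = K * Hb^2.5 * sin(2 * alpha_b)
Hb^2.5 = 2.68^2.5 = 11.758096
sin(2 * 14.1) = sin(28.2) = 0.472551
Q = 0.42 * 11.758096 * 0.472551
Q = 2.3336 m^3/s

2.3336


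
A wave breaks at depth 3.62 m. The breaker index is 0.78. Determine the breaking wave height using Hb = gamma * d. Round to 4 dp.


Hb = gamma * d
Hb = 0.78 * 3.62
Hb = 2.8236 m

2.8236


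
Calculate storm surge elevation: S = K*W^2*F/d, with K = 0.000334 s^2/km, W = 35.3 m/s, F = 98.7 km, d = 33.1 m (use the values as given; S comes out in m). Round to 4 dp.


S = K * W^2 * F / d
W^2 = 35.3^2 = 1246.09
S = 0.000334 * 1246.09 * 98.7 / 33.1
Numerator = 0.000334 * 1246.09 * 98.7 = 41.078354
S = 41.078354 / 33.1 = 1.2410 m

1.2410


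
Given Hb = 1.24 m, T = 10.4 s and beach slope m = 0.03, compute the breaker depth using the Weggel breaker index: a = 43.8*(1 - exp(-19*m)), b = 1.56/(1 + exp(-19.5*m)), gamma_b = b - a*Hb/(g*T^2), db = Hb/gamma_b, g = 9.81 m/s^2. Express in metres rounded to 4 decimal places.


a = 43.8 * (1 - exp(-19 * m))
exp(-19 * 0.03) = exp(-0.5700) = 0.565525
a = 43.8 * (1 - 0.565525) = 19.029986
b = 1.56 / (1 + exp(-19.5 * m))
exp(-19.5 * 0.03) = exp(-0.5850) = 0.557106
b = 1.56 / (1 + 0.557106) = 1.001859
Hb / (g * T^2) = 1.24 / (9.81 * 10.4^2) = 1.24 / 1061.0496 = 0.00116865
gamma_b = b - a * Hb/(g*T^2) = 1.001859 - 19.029986 * 0.00116865 = 0.979619
db = Hb / gamma_b = 1.24 / 0.979619
db = 1.2658 m

1.2658


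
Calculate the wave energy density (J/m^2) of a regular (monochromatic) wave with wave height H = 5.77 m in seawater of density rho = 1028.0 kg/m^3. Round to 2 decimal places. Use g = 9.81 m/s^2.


E = (1/8) * rho * g * H^2
E = (1/8) * 1028.0 * 9.81 * 5.77^2
E = 0.125 * 1028.0 * 9.81 * 33.2929
E = 41968.53 J/m^2

41968.53


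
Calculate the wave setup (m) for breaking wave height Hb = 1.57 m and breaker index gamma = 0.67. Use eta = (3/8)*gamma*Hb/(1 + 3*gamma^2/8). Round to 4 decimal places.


eta = (3/8) * gamma * Hb / (1 + 3*gamma^2/8)
Numerator = (3/8) * 0.67 * 1.57 = 0.394463
Denominator = 1 + 3*0.67^2/8 = 1 + 0.168338 = 1.168338
eta = 0.394463 / 1.168338
eta = 0.3376 m

0.3376


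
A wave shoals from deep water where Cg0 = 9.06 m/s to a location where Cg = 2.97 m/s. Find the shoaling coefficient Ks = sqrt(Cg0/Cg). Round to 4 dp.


Ks = sqrt(Cg0 / Cg)
Ks = sqrt(9.06 / 2.97)
Ks = sqrt(3.0505)
Ks = 1.7466

1.7466


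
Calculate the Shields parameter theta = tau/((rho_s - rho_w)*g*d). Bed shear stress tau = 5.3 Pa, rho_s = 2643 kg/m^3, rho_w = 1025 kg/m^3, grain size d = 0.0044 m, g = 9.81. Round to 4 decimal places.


theta = tau / ((rho_s - rho_w) * g * d)
rho_s - rho_w = 2643 - 1025 = 1618
Denominator = 1618 * 9.81 * 0.0044 = 69.839352
theta = 5.3 / 69.839352
theta = 0.0759

0.0759


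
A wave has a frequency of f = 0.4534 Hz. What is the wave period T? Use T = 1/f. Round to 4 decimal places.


T = 1 / f
T = 1 / 0.4534
T = 2.2056 s

2.2056


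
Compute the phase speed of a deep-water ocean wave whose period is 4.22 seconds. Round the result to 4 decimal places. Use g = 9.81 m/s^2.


We use the deep-water celerity formula:
C = g * T / (2 * pi)
C = 9.81 * 4.22 / (2 * 3.14159...)
C = 41.398200 / 6.283185
C = 6.5887 m/s

6.5887


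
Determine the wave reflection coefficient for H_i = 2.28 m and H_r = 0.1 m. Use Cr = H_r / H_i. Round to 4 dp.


Cr = H_r / H_i
Cr = 0.1 / 2.28
Cr = 0.0439

0.0439


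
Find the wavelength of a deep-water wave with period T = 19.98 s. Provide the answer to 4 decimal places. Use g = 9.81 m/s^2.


L0 = g * T^2 / (2 * pi)
L0 = 9.81 * 19.98^2 / (2 * pi)
L0 = 9.81 * 399.2004 / 6.28319
L0 = 3916.1559 / 6.28319
L0 = 623.2756 m

623.2756


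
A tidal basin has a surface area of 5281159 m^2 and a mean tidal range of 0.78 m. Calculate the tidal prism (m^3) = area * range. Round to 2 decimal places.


Tidal prism = Area * Tidal range
P = 5281159 * 0.78
P = 4119304.02 m^3

4119304.02


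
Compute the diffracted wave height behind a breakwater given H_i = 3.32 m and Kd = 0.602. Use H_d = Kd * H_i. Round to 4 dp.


H_d = Kd * H_i
H_d = 0.602 * 3.32
H_d = 1.9986 m

1.9986


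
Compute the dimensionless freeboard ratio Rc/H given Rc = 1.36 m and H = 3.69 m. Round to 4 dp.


Relative freeboard = Rc / H
= 1.36 / 3.69
= 0.3686

0.3686


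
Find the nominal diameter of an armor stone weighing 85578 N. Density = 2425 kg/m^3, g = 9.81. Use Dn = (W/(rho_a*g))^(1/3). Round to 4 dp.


V = W / (rho_a * g)
V = 85578 / (2425 * 9.81)
V = 85578 / 23789.25
V = 3.597339 m^3
Dn = V^(1/3) = 3.597339^(1/3)
Dn = 1.5322 m

1.5322


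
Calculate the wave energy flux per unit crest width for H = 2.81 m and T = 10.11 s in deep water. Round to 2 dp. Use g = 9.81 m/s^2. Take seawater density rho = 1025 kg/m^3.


P = rho * g^2 * H^2 * T / (32 * pi)
P = 1025 * 9.81^2 * 2.81^2 * 10.11 / (32 * pi)
P = 1025 * 96.2361 * 7.8961 * 10.11 / 100.53096
P = 78329.58 W/m

78329.58


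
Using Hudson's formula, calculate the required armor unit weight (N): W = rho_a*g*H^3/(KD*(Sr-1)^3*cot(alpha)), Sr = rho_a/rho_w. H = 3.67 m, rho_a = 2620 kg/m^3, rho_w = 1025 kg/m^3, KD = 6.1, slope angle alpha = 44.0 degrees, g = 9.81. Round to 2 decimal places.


Sr = rho_a / rho_w = 2620 / 1025 = 2.556098
(Sr - 1) = 1.556098
(Sr - 1)^3 = 3.767996
cot(44.0) = 1 / tan(44.0) = 1 / 0.965689 = 1.035530
Numerator = 2620 * 9.81 * 3.67^3 = 1270481.9270
Denominator = 6.1 * 3.767996 * 1.035530 = 23.801434
W = 1270481.9270 / 23.801434
W = 53378.38 N

53378.38


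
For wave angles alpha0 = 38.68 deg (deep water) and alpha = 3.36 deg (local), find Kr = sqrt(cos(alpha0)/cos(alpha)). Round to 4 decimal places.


Kr = sqrt(cos(alpha0) / cos(alpha))
cos(38.68) = 0.780649
cos(3.36) = 0.998281
Kr = sqrt(0.780649 / 0.998281)
Kr = sqrt(0.781993)
Kr = 0.8843

0.8843


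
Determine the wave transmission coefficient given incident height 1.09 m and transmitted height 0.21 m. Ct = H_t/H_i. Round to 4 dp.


Ct = H_t / H_i
Ct = 0.21 / 1.09
Ct = 0.1927

0.1927


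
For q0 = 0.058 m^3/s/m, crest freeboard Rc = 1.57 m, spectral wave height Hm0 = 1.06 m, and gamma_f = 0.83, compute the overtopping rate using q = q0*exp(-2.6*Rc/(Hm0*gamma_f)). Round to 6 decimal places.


q = q0 * exp(-2.6 * Rc / (Hm0 * gamma_f))
Exponent = -2.6 * 1.57 / (1.06 * 0.83)
= -2.6 * 1.57 / 0.8798
= -4.639691
exp(-4.639691) = 0.009661
q = 0.058 * 0.009661
q = 0.000560 m^3/s/m

0.000560


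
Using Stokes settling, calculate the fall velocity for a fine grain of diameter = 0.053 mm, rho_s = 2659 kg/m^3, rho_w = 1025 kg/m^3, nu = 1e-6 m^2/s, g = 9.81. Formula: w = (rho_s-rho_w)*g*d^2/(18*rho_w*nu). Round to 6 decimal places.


w = (rho_s - rho_w) * g * d^2 / (18 * rho_w * nu)
d = 0.053 mm = 0.000053 m
rho_s - rho_w = 2659 - 1025 = 1634
Numerator = 1634 * 9.81 * (0.000053)^2 = 0.000045026978
Denominator = 18 * 1025 * 1e-6 = 0.018450
w = 0.002440 m/s

0.002440


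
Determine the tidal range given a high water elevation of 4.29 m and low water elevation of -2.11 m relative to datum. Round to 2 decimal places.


Tidal range = High water - Low water
Tidal range = 4.29 - (-2.11)
Tidal range = 6.40 m

6.40


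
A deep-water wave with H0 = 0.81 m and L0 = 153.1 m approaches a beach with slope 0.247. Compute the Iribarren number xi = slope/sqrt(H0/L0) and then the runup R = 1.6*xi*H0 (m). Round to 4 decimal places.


xi = slope / sqrt(H0/L0)
H0/L0 = 0.81/153.1 = 0.005291
sqrt(0.005291) = 0.072737
xi = 0.247 / 0.072737 = 3.395799
R = 1.6 * xi * H0 = 1.6 * 3.395799 * 0.81
R = 4.4010 m

4.4010


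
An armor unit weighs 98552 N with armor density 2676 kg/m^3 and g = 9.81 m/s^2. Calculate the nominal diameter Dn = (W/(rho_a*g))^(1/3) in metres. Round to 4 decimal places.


V = W / (rho_a * g)
V = 98552 / (2676 * 9.81)
V = 98552 / 26251.56
V = 3.754139 m^3
Dn = V^(1/3) = 3.754139^(1/3)
Dn = 1.5542 m

1.5542


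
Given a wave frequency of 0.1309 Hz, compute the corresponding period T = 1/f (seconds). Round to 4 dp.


T = 1 / f
T = 1 / 0.1309
T = 7.6394 s

7.6394


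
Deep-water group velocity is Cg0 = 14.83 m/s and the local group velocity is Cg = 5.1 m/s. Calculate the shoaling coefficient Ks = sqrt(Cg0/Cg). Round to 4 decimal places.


Ks = sqrt(Cg0 / Cg)
Ks = sqrt(14.83 / 5.1)
Ks = sqrt(2.9078)
Ks = 1.7052

1.7052


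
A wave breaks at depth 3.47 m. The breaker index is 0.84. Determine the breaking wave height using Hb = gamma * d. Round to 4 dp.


Hb = gamma * d
Hb = 0.84 * 3.47
Hb = 2.9148 m

2.9148


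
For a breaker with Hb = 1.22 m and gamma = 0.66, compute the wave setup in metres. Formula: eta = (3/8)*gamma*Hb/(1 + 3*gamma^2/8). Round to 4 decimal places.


eta = (3/8) * gamma * Hb / (1 + 3*gamma^2/8)
Numerator = (3/8) * 0.66 * 1.22 = 0.301950
Denominator = 1 + 3*0.66^2/8 = 1 + 0.163350 = 1.163350
eta = 0.301950 / 1.163350
eta = 0.2596 m

0.2596


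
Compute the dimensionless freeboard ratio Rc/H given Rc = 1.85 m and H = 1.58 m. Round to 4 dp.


Relative freeboard = Rc / H
= 1.85 / 1.58
= 1.1709

1.1709


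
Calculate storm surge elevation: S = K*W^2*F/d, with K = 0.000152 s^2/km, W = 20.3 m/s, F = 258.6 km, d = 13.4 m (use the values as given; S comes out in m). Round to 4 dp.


S = K * W^2 * F / d
W^2 = 20.3^2 = 412.09
S = 0.000152 * 412.09 * 258.6 / 13.4
Numerator = 0.000152 * 412.09 * 258.6 = 16.198104
S = 16.198104 / 13.4 = 1.2088 m

1.2088


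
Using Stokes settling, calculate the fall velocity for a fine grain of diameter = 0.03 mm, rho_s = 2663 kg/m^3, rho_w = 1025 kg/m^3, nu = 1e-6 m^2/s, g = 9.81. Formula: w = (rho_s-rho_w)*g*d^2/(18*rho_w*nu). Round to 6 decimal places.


w = (rho_s - rho_w) * g * d^2 / (18 * rho_w * nu)
d = 0.03 mm = 0.000030 m
rho_s - rho_w = 2663 - 1025 = 1638
Numerator = 1638 * 9.81 * (0.000030)^2 = 0.000014461902
Denominator = 18 * 1025 * 1e-6 = 0.018450
w = 0.000784 m/s

0.000784


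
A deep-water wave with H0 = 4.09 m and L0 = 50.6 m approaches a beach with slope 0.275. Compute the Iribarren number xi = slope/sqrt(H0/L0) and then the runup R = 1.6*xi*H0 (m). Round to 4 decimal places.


xi = slope / sqrt(H0/L0)
H0/L0 = 4.09/50.6 = 0.080830
sqrt(0.080830) = 0.284306
xi = 0.275 / 0.284306 = 0.967267
R = 1.6 * xi * H0 = 1.6 * 0.967267 * 4.09
R = 6.3298 m

6.3298


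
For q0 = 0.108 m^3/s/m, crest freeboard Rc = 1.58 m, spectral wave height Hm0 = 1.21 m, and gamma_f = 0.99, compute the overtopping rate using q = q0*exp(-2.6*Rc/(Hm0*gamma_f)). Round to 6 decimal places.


q = q0 * exp(-2.6 * Rc / (Hm0 * gamma_f))
Exponent = -2.6 * 1.58 / (1.21 * 0.99)
= -2.6 * 1.58 / 1.1979
= -3.429335
exp(-3.429335) = 0.032408
q = 0.108 * 0.032408
q = 0.003500 m^3/s/m

0.003500


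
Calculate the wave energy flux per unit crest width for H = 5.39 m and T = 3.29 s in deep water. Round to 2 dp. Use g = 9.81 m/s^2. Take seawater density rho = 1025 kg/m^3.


P = rho * g^2 * H^2 * T / (32 * pi)
P = 1025 * 9.81^2 * 5.39^2 * 3.29 / (32 * pi)
P = 1025 * 96.2361 * 29.0521 * 3.29 / 100.53096
P = 93785.45 W/m

93785.45


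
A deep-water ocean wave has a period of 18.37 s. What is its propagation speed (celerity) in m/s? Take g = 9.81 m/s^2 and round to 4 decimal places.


We use the deep-water celerity formula:
C = g * T / (2 * pi)
C = 9.81 * 18.37 / (2 * 3.14159...)
C = 180.209700 / 6.283185
C = 28.6813 m/s

28.6813


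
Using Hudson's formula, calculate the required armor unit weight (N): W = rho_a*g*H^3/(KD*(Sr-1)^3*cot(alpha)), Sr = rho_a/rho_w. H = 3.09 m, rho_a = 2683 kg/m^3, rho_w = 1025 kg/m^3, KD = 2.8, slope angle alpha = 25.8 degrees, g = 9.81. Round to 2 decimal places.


Sr = rho_a / rho_w = 2683 / 1025 = 2.617561
(Sr - 1) = 1.617561
(Sr - 1)^3 = 4.232354
cot(25.8) = 1 / tan(25.8) = 1 / 0.483419 = 2.068599
Numerator = 2683 * 9.81 * 3.09^3 = 776542.3011
Denominator = 2.8 * 4.232354 * 2.068599 = 24.514125
W = 776542.3011 / 24.514125
W = 31677.34 N

31677.34


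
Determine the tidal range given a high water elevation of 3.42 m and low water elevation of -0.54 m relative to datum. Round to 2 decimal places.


Tidal range = High water - Low water
Tidal range = 3.42 - (-0.54)
Tidal range = 3.96 m

3.96


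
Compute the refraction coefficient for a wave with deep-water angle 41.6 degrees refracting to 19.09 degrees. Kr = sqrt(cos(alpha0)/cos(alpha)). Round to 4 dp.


Kr = sqrt(cos(alpha0) / cos(alpha))
cos(41.6) = 0.747798
cos(19.09) = 0.945006
Kr = sqrt(0.747798 / 0.945006)
Kr = sqrt(0.791316)
Kr = 0.8896

0.8896


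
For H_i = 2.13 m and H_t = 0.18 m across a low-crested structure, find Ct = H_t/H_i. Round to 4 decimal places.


Ct = H_t / H_i
Ct = 0.18 / 2.13
Ct = 0.0845

0.0845


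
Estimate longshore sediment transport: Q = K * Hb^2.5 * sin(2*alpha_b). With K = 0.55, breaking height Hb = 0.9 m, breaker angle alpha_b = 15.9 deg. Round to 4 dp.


Q = K * Hb^2.5 * sin(2 * alpha_b)
Hb^2.5 = 0.9^2.5 = 0.768433
sin(2 * 15.9) = sin(31.8) = 0.526956
Q = 0.55 * 0.768433 * 0.526956
Q = 0.2227 m^3/s

0.2227


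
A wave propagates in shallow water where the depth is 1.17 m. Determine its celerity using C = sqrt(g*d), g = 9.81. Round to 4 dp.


Using the shallow-water approximation:
C = sqrt(g * d) = sqrt(9.81 * 1.17)
C = sqrt(11.4777)
C = 3.3879 m/s

3.3879


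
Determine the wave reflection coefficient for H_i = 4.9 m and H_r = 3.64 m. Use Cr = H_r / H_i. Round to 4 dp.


Cr = H_r / H_i
Cr = 3.64 / 4.9
Cr = 0.7429

0.7429


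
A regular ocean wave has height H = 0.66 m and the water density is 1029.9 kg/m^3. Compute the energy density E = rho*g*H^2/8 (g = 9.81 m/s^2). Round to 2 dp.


E = (1/8) * rho * g * H^2
E = (1/8) * 1029.9 * 9.81 * 0.66^2
E = 0.125 * 1029.9 * 9.81 * 0.4356
E = 550.13 J/m^2

550.13


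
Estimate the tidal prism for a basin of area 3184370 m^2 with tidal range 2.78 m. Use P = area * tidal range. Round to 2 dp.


Tidal prism = Area * Tidal range
P = 3184370 * 2.78
P = 8852548.60 m^3

8852548.60


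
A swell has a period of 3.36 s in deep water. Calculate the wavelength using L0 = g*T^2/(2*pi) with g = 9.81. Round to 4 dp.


L0 = g * T^2 / (2 * pi)
L0 = 9.81 * 3.36^2 / (2 * pi)
L0 = 9.81 * 11.2896 / 6.28319
L0 = 110.7510 / 6.28319
L0 = 17.6266 m

17.6266


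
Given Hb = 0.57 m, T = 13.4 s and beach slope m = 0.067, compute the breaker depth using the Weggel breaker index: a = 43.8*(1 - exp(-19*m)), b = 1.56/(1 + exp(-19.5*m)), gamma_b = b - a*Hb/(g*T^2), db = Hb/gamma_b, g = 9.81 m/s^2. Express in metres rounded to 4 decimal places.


a = 43.8 * (1 - exp(-19 * m))
exp(-19 * 0.067) = exp(-1.2730) = 0.279990
a = 43.8 * (1 - 0.279990) = 31.536421
b = 1.56 / (1 + exp(-19.5 * m))
exp(-19.5 * 0.067) = exp(-1.3065) = 0.270766
b = 1.56 / (1 + 0.270766) = 1.227606
Hb / (g * T^2) = 0.57 / (9.81 * 13.4^2) = 0.57 / 1761.4836 = 0.00032359
gamma_b = b - a * Hb/(g*T^2) = 1.227606 - 31.536421 * 0.00032359 = 1.217401
db = Hb / gamma_b = 0.57 / 1.217401
db = 0.4682 m

0.4682


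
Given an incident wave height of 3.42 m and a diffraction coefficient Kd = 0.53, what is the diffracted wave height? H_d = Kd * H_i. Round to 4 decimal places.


H_d = Kd * H_i
H_d = 0.53 * 3.42
H_d = 1.8126 m

1.8126


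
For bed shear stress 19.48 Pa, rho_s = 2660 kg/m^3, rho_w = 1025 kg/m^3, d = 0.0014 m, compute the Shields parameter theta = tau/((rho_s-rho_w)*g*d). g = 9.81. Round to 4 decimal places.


theta = tau / ((rho_s - rho_w) * g * d)
rho_s - rho_w = 2660 - 1025 = 1635
Denominator = 1635 * 9.81 * 0.0014 = 22.455090
theta = 19.48 / 22.455090
theta = 0.8675

0.8675


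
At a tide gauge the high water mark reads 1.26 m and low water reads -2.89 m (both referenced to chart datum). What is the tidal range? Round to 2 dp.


Tidal range = High water - Low water
Tidal range = 1.26 - (-2.89)
Tidal range = 4.15 m

4.15


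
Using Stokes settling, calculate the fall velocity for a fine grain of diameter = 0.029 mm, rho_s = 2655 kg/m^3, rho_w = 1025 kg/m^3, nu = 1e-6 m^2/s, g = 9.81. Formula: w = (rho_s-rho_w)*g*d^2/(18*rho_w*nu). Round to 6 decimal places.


w = (rho_s - rho_w) * g * d^2 / (18 * rho_w * nu)
d = 0.029 mm = 0.000029 m
rho_s - rho_w = 2655 - 1025 = 1630
Numerator = 1630 * 9.81 * (0.000029)^2 = 0.000013447842
Denominator = 18 * 1025 * 1e-6 = 0.018450
w = 0.000729 m/s

0.000729


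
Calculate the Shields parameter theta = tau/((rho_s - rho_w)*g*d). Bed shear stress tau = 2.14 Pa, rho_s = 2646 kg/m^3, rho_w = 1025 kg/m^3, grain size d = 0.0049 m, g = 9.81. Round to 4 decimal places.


theta = tau / ((rho_s - rho_w) * g * d)
rho_s - rho_w = 2646 - 1025 = 1621
Denominator = 1621 * 9.81 * 0.0049 = 77.919849
theta = 2.14 / 77.919849
theta = 0.0275

0.0275


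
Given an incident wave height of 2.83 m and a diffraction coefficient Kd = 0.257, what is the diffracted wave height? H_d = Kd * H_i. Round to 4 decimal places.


H_d = Kd * H_i
H_d = 0.257 * 2.83
H_d = 0.7273 m

0.7273


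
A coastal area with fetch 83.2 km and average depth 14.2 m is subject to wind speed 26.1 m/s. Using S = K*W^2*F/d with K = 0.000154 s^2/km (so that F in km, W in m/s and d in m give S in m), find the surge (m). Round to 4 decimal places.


S = K * W^2 * F / d
W^2 = 26.1^2 = 681.21
S = 0.000154 * 681.21 * 83.2 / 14.2
Numerator = 0.000154 * 681.21 * 83.2 = 8.728207
S = 8.728207 / 14.2 = 0.6147 m

0.6147


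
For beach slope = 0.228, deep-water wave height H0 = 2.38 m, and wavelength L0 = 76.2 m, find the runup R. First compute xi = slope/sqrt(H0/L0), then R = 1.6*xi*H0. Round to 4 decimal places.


xi = slope / sqrt(H0/L0)
H0/L0 = 2.38/76.2 = 0.031234
sqrt(0.031234) = 0.176730
xi = 0.228 / 0.176730 = 1.290101
R = 1.6 * xi * H0 = 1.6 * 1.290101 * 2.38
R = 4.9127 m

4.9127


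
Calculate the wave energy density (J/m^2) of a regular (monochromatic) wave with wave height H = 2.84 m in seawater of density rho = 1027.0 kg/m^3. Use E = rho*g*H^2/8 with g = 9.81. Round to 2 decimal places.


E = (1/8) * rho * g * H^2
E = (1/8) * 1027.0 * 9.81 * 2.84^2
E = 0.125 * 1027.0 * 9.81 * 8.0656
E = 10157.48 J/m^2

10157.48


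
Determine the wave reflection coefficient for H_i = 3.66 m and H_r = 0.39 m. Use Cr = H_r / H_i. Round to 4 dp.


Cr = H_r / H_i
Cr = 0.39 / 3.66
Cr = 0.1066

0.1066


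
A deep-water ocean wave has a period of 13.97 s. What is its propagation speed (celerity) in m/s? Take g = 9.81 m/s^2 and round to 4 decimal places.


We use the deep-water celerity formula:
C = g * T / (2 * pi)
C = 9.81 * 13.97 / (2 * 3.14159...)
C = 137.045700 / 6.283185
C = 21.8115 m/s

21.8115


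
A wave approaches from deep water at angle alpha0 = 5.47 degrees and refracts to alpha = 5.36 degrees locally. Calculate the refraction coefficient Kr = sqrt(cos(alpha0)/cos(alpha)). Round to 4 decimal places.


Kr = sqrt(cos(alpha0) / cos(alpha))
cos(5.47) = 0.995446
cos(5.36) = 0.995627
Kr = sqrt(0.995446 / 0.995627)
Kr = sqrt(0.999818)
Kr = 0.9999

0.9999


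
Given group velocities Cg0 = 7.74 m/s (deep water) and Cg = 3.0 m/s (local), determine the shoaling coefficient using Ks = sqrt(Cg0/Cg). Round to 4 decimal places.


Ks = sqrt(Cg0 / Cg)
Ks = sqrt(7.74 / 3.0)
Ks = sqrt(2.5800)
Ks = 1.6062

1.6062


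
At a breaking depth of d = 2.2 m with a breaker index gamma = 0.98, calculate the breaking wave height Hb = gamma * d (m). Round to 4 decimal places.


Hb = gamma * d
Hb = 0.98 * 2.2
Hb = 2.1560 m

2.1560


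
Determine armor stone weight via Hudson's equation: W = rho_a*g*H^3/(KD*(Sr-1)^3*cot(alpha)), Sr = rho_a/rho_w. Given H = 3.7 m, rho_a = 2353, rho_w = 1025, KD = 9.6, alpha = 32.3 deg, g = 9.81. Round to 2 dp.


Sr = rho_a / rho_w = 2353 / 1025 = 2.295610
(Sr - 1) = 1.295610
(Sr - 1)^3 = 2.174817
cot(32.3) = 1 / tan(32.3) = 1 / 0.632174 = 1.581844
Numerator = 2353 * 9.81 * 3.7^3 = 1169219.6533
Denominator = 9.6 * 2.174817 * 1.581844 = 33.026108
W = 1169219.6533 / 33.026108
W = 35402.89 N

35402.89


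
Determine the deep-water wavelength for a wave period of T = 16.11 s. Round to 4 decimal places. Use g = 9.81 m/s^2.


L0 = g * T^2 / (2 * pi)
L0 = 9.81 * 16.11^2 / (2 * pi)
L0 = 9.81 * 259.5321 / 6.28319
L0 = 2546.0099 / 6.28319
L0 = 405.2101 m

405.2101


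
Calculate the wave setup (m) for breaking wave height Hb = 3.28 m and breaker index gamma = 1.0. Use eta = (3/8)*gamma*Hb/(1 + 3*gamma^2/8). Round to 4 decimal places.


eta = (3/8) * gamma * Hb / (1 + 3*gamma^2/8)
Numerator = (3/8) * 1.0 * 3.28 = 1.230000
Denominator = 1 + 3*1.0^2/8 = 1 + 0.375000 = 1.375000
eta = 1.230000 / 1.375000
eta = 0.8945 m

0.8945


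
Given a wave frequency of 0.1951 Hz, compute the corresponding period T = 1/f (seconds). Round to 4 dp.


T = 1 / f
T = 1 / 0.1951
T = 5.1256 s

5.1256


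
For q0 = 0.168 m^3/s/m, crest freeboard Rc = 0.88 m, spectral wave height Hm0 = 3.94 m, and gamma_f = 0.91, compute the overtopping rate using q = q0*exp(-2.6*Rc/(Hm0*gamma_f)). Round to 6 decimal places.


q = q0 * exp(-2.6 * Rc / (Hm0 * gamma_f))
Exponent = -2.6 * 0.88 / (3.94 * 0.91)
= -2.6 * 0.88 / 3.5854
= -0.638144
exp(-0.638144) = 0.528272
q = 0.168 * 0.528272
q = 0.088750 m^3/s/m

0.088750


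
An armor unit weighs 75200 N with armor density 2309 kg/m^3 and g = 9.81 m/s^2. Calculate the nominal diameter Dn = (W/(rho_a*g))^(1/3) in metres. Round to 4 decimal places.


V = W / (rho_a * g)
V = 75200 / (2309 * 9.81)
V = 75200 / 22651.29
V = 3.319899 m^3
Dn = V^(1/3) = 3.319899^(1/3)
Dn = 1.4918 m

1.4918


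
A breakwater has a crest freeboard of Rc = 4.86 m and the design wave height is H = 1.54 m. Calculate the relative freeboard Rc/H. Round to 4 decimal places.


Relative freeboard = Rc / H
= 4.86 / 1.54
= 3.1558

3.1558


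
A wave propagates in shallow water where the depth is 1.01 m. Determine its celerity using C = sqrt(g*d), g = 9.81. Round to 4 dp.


Using the shallow-water approximation:
C = sqrt(g * d) = sqrt(9.81 * 1.01)
C = sqrt(9.9081)
C = 3.1477 m/s

3.1477


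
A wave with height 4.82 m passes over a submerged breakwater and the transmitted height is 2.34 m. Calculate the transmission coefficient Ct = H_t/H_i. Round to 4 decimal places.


Ct = H_t / H_i
Ct = 2.34 / 4.82
Ct = 0.4855

0.4855


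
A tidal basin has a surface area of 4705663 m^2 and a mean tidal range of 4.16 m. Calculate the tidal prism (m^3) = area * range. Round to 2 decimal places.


Tidal prism = Area * Tidal range
P = 4705663 * 4.16
P = 19575558.08 m^3

19575558.08


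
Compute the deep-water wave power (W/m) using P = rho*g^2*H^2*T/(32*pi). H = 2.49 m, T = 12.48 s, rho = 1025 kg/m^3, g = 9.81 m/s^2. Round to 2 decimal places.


P = rho * g^2 * H^2 * T / (32 * pi)
P = 1025 * 9.81^2 * 2.49^2 * 12.48 / (32 * pi)
P = 1025 * 96.2361 * 6.2001 * 12.48 / 100.53096
P = 75923.34 W/m

75923.34


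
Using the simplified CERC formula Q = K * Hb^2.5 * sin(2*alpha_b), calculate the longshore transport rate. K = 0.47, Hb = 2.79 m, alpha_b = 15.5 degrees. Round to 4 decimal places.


Q = K * Hb^2.5 * sin(2 * alpha_b)
Hb^2.5 = 2.79^2.5 = 13.002010
sin(2 * 15.5) = sin(31.0) = 0.515038
Q = 0.47 * 13.002010 * 0.515038
Q = 3.1474 m^3/s

3.1474


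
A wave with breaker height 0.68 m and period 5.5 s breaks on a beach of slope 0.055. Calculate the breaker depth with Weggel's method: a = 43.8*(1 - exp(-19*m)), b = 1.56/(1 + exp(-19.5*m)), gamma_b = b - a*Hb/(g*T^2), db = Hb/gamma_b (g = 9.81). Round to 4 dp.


a = 43.8 * (1 - exp(-19 * m))
exp(-19 * 0.055) = exp(-1.0450) = 0.351692
a = 43.8 * (1 - 0.351692) = 28.395898
b = 1.56 / (1 + exp(-19.5 * m))
exp(-19.5 * 0.055) = exp(-1.0725) = 0.342152
b = 1.56 / (1 + 0.342152) = 1.162312
Hb / (g * T^2) = 0.68 / (9.81 * 5.5^2) = 0.68 / 296.7525 = 0.00229147
gamma_b = b - a * Hb/(g*T^2) = 1.162312 - 28.395898 * 0.00229147 = 1.097244
db = Hb / gamma_b = 0.68 / 1.097244
db = 0.6197 m

0.6197


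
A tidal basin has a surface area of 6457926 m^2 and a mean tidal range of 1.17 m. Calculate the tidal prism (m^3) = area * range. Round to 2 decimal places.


Tidal prism = Area * Tidal range
P = 6457926 * 1.17
P = 7555773.42 m^3

7555773.42


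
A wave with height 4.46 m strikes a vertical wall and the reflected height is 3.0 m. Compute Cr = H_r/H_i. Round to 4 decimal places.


Cr = H_r / H_i
Cr = 3.0 / 4.46
Cr = 0.6726

0.6726


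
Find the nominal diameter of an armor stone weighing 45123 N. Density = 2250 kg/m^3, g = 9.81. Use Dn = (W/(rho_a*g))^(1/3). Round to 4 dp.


V = W / (rho_a * g)
V = 45123 / (2250 * 9.81)
V = 45123 / 22072.50
V = 2.044309 m^3
Dn = V^(1/3) = 2.044309^(1/3)
Dn = 1.2692 m

1.2692


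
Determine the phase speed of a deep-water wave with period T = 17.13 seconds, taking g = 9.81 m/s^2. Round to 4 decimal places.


We use the deep-water celerity formula:
C = g * T / (2 * pi)
C = 9.81 * 17.13 / (2 * 3.14159...)
C = 168.045300 / 6.283185
C = 26.7452 m/s

26.7452


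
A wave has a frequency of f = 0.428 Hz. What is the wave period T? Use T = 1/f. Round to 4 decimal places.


T = 1 / f
T = 1 / 0.428
T = 2.3364 s

2.3364


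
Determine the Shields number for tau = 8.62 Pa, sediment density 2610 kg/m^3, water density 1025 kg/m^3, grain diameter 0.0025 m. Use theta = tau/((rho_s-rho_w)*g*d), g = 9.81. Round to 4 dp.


theta = tau / ((rho_s - rho_w) * g * d)
rho_s - rho_w = 2610 - 1025 = 1585
Denominator = 1585 * 9.81 * 0.0025 = 38.872125
theta = 8.62 / 38.872125
theta = 0.2218

0.2218


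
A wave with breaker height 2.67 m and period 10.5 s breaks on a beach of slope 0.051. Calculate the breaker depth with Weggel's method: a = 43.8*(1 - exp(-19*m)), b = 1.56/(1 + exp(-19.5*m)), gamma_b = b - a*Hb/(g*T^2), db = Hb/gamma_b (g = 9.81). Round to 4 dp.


a = 43.8 * (1 - exp(-19 * m))
exp(-19 * 0.051) = exp(-0.9690) = 0.379462
a = 43.8 * (1 - 0.379462) = 27.179551
b = 1.56 / (1 + exp(-19.5 * m))
exp(-19.5 * 0.051) = exp(-0.9945) = 0.369908
b = 1.56 / (1 + 0.369908) = 1.138762
Hb / (g * T^2) = 2.67 / (9.81 * 10.5^2) = 2.67 / 1081.5525 = 0.00246867
gamma_b = b - a * Hb/(g*T^2) = 1.138762 - 27.179551 * 0.00246867 = 1.071665
db = Hb / gamma_b = 2.67 / 1.071665
db = 2.4915 m

2.4915


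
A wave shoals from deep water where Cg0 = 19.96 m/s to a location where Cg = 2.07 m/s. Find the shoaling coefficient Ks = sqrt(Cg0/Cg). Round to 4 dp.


Ks = sqrt(Cg0 / Cg)
Ks = sqrt(19.96 / 2.07)
Ks = sqrt(9.6425)
Ks = 3.1052

3.1052


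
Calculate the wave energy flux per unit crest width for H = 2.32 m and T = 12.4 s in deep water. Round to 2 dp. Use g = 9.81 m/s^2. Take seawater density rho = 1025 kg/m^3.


P = rho * g^2 * H^2 * T / (32 * pi)
P = 1025 * 9.81^2 * 2.32^2 * 12.4 / (32 * pi)
P = 1025 * 96.2361 * 5.3824 * 12.4 / 100.53096
P = 65487.69 W/m

65487.69


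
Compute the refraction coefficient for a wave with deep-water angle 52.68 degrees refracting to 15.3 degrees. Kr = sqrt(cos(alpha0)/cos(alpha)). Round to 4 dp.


Kr = sqrt(cos(alpha0) / cos(alpha))
cos(52.68) = 0.606266
cos(15.3) = 0.964557
Kr = sqrt(0.606266 / 0.964557)
Kr = sqrt(0.628543)
Kr = 0.7928

0.7928


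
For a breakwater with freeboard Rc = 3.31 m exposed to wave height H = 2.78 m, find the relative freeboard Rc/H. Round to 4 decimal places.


Relative freeboard = Rc / H
= 3.31 / 2.78
= 1.1906

1.1906


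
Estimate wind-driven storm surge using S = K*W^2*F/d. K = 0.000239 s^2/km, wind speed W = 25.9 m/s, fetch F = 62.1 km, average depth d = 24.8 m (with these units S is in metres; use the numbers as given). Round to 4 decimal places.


S = K * W^2 * F / d
W^2 = 25.9^2 = 670.81
S = 0.000239 * 670.81 * 62.1 / 24.8
Numerator = 0.000239 * 670.81 * 62.1 = 9.956095
S = 9.956095 / 24.8 = 0.4015 m

0.4015


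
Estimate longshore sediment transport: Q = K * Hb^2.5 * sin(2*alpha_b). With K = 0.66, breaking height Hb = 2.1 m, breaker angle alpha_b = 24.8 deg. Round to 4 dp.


Q = K * Hb^2.5 * sin(2 * alpha_b)
Hb^2.5 = 2.1^2.5 = 6.390697
sin(2 * 24.8) = sin(49.6) = 0.761538
Q = 0.66 * 6.390697 * 0.761538
Q = 3.2121 m^3/s

3.2121


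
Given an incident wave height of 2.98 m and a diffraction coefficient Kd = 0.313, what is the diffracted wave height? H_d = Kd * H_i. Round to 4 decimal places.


H_d = Kd * H_i
H_d = 0.313 * 2.98
H_d = 0.9327 m

0.9327


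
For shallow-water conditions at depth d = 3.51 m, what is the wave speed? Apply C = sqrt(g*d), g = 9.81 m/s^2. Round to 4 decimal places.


Using the shallow-water approximation:
C = sqrt(g * d) = sqrt(9.81 * 3.51)
C = sqrt(34.4331)
C = 5.8680 m/s

5.8680


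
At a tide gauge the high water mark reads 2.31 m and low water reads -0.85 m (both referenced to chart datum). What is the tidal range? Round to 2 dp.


Tidal range = High water - Low water
Tidal range = 2.31 - (-0.85)
Tidal range = 3.16 m

3.16


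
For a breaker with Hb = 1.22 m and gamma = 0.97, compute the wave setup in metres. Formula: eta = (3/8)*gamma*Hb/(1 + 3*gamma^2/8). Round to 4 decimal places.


eta = (3/8) * gamma * Hb / (1 + 3*gamma^2/8)
Numerator = (3/8) * 0.97 * 1.22 = 0.443775
Denominator = 1 + 3*0.97^2/8 = 1 + 0.352838 = 1.352838
eta = 0.443775 / 1.352838
eta = 0.3280 m

0.3280


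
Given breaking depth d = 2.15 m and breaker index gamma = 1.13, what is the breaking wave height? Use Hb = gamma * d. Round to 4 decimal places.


Hb = gamma * d
Hb = 1.13 * 2.15
Hb = 2.4295 m

2.4295


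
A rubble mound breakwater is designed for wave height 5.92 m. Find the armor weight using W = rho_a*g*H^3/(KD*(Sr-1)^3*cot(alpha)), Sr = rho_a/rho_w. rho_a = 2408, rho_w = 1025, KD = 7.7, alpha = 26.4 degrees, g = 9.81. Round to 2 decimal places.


Sr = rho_a / rho_w = 2408 / 1025 = 2.349268
(Sr - 1) = 1.349268
(Sr - 1)^3 = 2.456377
cot(26.4) = 1 / tan(26.4) = 1 / 0.496404 = 2.014487
Numerator = 2408 * 9.81 * 5.92^3 = 4901066.6678
Denominator = 7.7 * 2.456377 * 2.014487 = 38.102206
W = 4901066.6678 / 38.102206
W = 128629.47 N

128629.47


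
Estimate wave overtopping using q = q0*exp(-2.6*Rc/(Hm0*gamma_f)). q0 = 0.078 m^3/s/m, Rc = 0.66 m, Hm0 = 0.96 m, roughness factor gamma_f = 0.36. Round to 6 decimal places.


q = q0 * exp(-2.6 * Rc / (Hm0 * gamma_f))
Exponent = -2.6 * 0.66 / (0.96 * 0.36)
= -2.6 * 0.66 / 0.3456
= -4.965278
exp(-4.965278) = 0.006976
q = 0.078 * 0.006976
q = 0.000544 m^3/s/m

0.000544


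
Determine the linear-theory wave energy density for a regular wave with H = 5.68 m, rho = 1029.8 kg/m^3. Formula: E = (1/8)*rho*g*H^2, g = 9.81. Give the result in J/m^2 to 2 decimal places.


E = (1/8) * rho * g * H^2
E = (1/8) * 1029.8 * 9.81 * 5.68^2
E = 0.125 * 1029.8 * 9.81 * 32.2624
E = 40740.71 J/m^2

40740.71


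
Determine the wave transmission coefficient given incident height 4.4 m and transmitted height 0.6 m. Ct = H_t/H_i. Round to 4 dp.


Ct = H_t / H_i
Ct = 0.6 / 4.4
Ct = 0.1364

0.1364


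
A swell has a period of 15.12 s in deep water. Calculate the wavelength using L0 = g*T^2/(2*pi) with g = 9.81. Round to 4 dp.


L0 = g * T^2 / (2 * pi)
L0 = 9.81 * 15.12^2 / (2 * pi)
L0 = 9.81 * 228.6144 / 6.28319
L0 = 2242.7073 / 6.28319
L0 = 356.9379 m

356.9379


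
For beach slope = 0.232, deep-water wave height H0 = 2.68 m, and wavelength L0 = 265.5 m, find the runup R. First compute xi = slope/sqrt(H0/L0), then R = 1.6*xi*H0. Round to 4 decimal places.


xi = slope / sqrt(H0/L0)
H0/L0 = 2.68/265.5 = 0.010094
sqrt(0.010094) = 0.100470
xi = 0.232 / 0.100470 = 2.309154
R = 1.6 * xi * H0 = 1.6 * 2.309154 * 2.68
R = 9.9017 m

9.9017


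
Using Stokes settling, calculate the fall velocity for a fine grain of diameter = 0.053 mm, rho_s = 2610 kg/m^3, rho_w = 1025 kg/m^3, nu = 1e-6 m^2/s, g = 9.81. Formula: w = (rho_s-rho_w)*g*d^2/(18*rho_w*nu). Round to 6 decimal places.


w = (rho_s - rho_w) * g * d^2 / (18 * rho_w * nu)
d = 0.053 mm = 0.000053 m
rho_s - rho_w = 2610 - 1025 = 1585
Numerator = 1585 * 9.81 * (0.000053)^2 = 0.000043676720
Denominator = 18 * 1025 * 1e-6 = 0.018450
w = 0.002367 m/s

0.002367


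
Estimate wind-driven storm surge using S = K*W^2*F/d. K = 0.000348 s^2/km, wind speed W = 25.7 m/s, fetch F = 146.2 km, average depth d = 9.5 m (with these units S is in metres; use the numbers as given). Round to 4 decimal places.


S = K * W^2 * F / d
W^2 = 25.7^2 = 660.49
S = 0.000348 * 660.49 * 146.2 / 9.5
Numerator = 0.000348 * 660.49 * 146.2 = 33.604146
S = 33.604146 / 9.5 = 3.5373 m

3.5373


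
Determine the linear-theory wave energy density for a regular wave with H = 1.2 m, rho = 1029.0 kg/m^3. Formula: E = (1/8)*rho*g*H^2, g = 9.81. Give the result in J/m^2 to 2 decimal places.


E = (1/8) * rho * g * H^2
E = (1/8) * 1029.0 * 9.81 * 1.2^2
E = 0.125 * 1029.0 * 9.81 * 1.4400
E = 1817.01 J/m^2

1817.01


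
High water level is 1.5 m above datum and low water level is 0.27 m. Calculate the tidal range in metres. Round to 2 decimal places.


Tidal range = High water - Low water
Tidal range = 1.5 - (0.27)
Tidal range = 1.23 m

1.23


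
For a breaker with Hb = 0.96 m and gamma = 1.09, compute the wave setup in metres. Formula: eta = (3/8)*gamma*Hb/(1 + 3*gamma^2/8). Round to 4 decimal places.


eta = (3/8) * gamma * Hb / (1 + 3*gamma^2/8)
Numerator = (3/8) * 1.09 * 0.96 = 0.392400
Denominator = 1 + 3*1.09^2/8 = 1 + 0.445538 = 1.445538
eta = 0.392400 / 1.445538
eta = 0.2715 m

0.2715


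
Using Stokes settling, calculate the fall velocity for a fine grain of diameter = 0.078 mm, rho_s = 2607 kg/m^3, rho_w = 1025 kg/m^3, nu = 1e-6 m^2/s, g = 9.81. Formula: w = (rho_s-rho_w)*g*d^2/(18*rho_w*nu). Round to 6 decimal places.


w = (rho_s - rho_w) * g * d^2 / (18 * rho_w * nu)
d = 0.078 mm = 0.000078 m
rho_s - rho_w = 2607 - 1025 = 1582
Numerator = 1582 * 9.81 * (0.000078)^2 = 0.000094420151
Denominator = 18 * 1025 * 1e-6 = 0.018450
w = 0.005118 m/s

0.005118


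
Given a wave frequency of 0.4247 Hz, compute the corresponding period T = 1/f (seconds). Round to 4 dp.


T = 1 / f
T = 1 / 0.4247
T = 2.3546 s

2.3546


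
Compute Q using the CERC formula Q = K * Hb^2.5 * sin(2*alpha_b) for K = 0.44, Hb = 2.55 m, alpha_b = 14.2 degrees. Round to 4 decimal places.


Q = K * Hb^2.5 * sin(2 * alpha_b)
Hb^2.5 = 2.55^2.5 = 10.383660
sin(2 * 14.2) = sin(28.4) = 0.475624
Q = 0.44 * 10.383660 * 0.475624
Q = 2.1730 m^3/s

2.1730


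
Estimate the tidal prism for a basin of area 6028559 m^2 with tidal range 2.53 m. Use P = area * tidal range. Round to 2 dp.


Tidal prism = Area * Tidal range
P = 6028559 * 2.53
P = 15252254.27 m^3

15252254.27


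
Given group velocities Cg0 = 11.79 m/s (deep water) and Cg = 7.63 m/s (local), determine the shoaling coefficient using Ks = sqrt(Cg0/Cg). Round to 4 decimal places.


Ks = sqrt(Cg0 / Cg)
Ks = sqrt(11.79 / 7.63)
Ks = sqrt(1.5452)
Ks = 1.2431

1.2431


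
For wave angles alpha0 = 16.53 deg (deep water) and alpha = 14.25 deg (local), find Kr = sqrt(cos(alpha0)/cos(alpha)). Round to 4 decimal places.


Kr = sqrt(cos(alpha0) / cos(alpha))
cos(16.53) = 0.958671
cos(14.25) = 0.969231
Kr = sqrt(0.958671 / 0.969231)
Kr = sqrt(0.989105)
Kr = 0.9945

0.9945


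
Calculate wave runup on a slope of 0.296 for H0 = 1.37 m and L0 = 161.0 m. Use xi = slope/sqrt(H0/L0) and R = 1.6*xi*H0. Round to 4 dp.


xi = slope / sqrt(H0/L0)
H0/L0 = 1.37/161.0 = 0.008509
sqrt(0.008509) = 0.092246
xi = 0.296 / 0.092246 = 3.208813
R = 1.6 * xi * H0 = 1.6 * 3.208813 * 1.37
R = 7.0337 m

7.0337


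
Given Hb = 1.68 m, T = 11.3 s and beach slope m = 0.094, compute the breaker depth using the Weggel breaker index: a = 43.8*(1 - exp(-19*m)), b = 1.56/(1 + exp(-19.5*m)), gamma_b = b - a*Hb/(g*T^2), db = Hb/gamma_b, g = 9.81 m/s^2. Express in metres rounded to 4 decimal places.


a = 43.8 * (1 - exp(-19 * m))
exp(-19 * 0.094) = exp(-1.7860) = 0.167629
a = 43.8 * (1 - 0.167629) = 36.457835
b = 1.56 / (1 + exp(-19.5 * m))
exp(-19.5 * 0.094) = exp(-1.8330) = 0.159933
b = 1.56 / (1 + 0.159933) = 1.344905
Hb / (g * T^2) = 1.68 / (9.81 * 11.3^2) = 1.68 / 1252.6389 = 0.00134117
gamma_b = b - a * Hb/(g*T^2) = 1.344905 - 36.457835 * 0.00134117 = 1.296009
db = Hb / gamma_b = 1.68 / 1.296009
db = 1.2963 m

1.2963


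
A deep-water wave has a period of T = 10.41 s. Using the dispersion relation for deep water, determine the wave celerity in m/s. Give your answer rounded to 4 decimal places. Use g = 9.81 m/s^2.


We use the deep-water celerity formula:
C = g * T / (2 * pi)
C = 9.81 * 10.41 / (2 * 3.14159...)
C = 102.122100 / 6.283185
C = 16.2532 m/s

16.2532


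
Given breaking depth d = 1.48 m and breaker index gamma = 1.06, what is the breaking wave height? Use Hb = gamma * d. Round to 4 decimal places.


Hb = gamma * d
Hb = 1.06 * 1.48
Hb = 1.5688 m

1.5688


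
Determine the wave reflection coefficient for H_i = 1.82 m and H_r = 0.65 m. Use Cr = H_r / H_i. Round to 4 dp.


Cr = H_r / H_i
Cr = 0.65 / 1.82
Cr = 0.3571

0.3571


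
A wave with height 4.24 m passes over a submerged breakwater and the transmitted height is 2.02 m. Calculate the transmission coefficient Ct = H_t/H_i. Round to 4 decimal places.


Ct = H_t / H_i
Ct = 2.02 / 4.24
Ct = 0.4764

0.4764


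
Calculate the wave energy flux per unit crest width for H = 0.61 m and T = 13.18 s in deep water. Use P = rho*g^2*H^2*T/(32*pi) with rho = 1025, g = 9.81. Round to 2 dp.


P = rho * g^2 * H^2 * T / (32 * pi)
P = 1025 * 9.81^2 * 0.61^2 * 13.18 / (32 * pi)
P = 1025 * 96.2361 * 0.3721 * 13.18 / 100.53096
P = 4812.13 W/m

4812.13


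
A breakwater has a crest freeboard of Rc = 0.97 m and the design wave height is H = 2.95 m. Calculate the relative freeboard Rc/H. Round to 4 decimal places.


Relative freeboard = Rc / H
= 0.97 / 2.95
= 0.3288

0.3288


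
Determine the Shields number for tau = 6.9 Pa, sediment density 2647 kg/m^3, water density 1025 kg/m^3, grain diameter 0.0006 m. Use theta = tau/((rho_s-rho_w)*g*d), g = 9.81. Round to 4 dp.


theta = tau / ((rho_s - rho_w) * g * d)
rho_s - rho_w = 2647 - 1025 = 1622
Denominator = 1622 * 9.81 * 0.0006 = 9.547092
theta = 6.9 / 9.547092
theta = 0.7227

0.7227


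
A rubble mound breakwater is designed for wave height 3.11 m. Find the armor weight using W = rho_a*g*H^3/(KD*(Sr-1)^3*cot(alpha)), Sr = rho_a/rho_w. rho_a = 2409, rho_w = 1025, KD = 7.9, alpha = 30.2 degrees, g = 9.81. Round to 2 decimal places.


Sr = rho_a / rho_w = 2409 / 1025 = 2.350244
(Sr - 1) = 1.350244
(Sr - 1)^3 = 2.461709
cot(30.2) = 1 / tan(30.2) = 1 / 0.582014 = 1.718172
Numerator = 2409 * 9.81 * 3.11^3 = 710864.7423
Denominator = 7.9 * 2.461709 * 1.718172 = 33.414149
W = 710864.7423 / 33.414149
W = 21274.36 N

21274.36


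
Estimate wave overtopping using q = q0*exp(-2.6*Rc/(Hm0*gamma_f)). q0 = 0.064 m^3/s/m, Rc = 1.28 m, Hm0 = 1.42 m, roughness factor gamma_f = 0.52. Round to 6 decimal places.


q = q0 * exp(-2.6 * Rc / (Hm0 * gamma_f))
Exponent = -2.6 * 1.28 / (1.42 * 0.52)
= -2.6 * 1.28 / 0.7384
= -4.507042
exp(-4.507042) = 0.011031
q = 0.064 * 0.011031
q = 0.000706 m^3/s/m

0.000706


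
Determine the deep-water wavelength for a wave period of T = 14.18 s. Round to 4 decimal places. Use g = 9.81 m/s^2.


L0 = g * T^2 / (2 * pi)
L0 = 9.81 * 14.18^2 / (2 * pi)
L0 = 9.81 * 201.0724 / 6.28319
L0 = 1972.5202 / 6.28319
L0 = 313.9363 m

313.9363
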